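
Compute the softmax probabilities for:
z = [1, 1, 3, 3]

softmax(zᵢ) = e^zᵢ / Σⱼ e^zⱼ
p = [0.0596, 0.0596, 0.4404, 0.4404]

exp(z) = [2.718, 2.718, 20.09, 20.09]
Sum = 45.61
p = [0.0596, 0.0596, 0.4404, 0.4404]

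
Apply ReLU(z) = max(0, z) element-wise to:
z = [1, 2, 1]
h = [1, 2, 1]

ReLU applied element-wise: max(0,1)=1, max(0,2)=2, max(0,1)=1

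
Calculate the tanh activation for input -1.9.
-0.9562

tanh(-1.9) = (e^(-1.9) - e^(1.9))/(e^(-1.9) + e^(1.9)) = -0.9562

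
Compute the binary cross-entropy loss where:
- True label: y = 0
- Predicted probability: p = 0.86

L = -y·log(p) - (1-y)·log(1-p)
L = 1.966

L = -0·log(0.86) - 1·log(0.14) = -log(0.14) = 1.966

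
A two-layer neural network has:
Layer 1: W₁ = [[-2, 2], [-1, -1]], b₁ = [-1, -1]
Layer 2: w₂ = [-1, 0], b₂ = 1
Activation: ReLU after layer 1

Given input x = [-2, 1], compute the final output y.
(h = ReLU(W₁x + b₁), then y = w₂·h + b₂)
y = -4

Layer 1 pre-activation: z₁ = [5, 0]
After ReLU: h = [5, 0]
Layer 2 output: y = -1×5 + 0×0 + 1 = -4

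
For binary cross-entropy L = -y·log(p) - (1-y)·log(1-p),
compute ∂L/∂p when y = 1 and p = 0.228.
∂L/∂p = -4.386

∂L/∂p = -y/p + (1-y)/(1-p) = -1/0.228 + 0 = -4.386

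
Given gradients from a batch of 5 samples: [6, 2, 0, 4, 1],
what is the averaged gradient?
Average gradient = 2.6

Average = (1/5)(6 + 2 + 0 + 4 + 1) = 13/5 = 2.6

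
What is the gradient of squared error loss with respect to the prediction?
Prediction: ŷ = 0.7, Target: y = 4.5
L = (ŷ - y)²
∂L/∂ŷ = -7.6

∂L/∂ŷ = 2(ŷ - y) = 2(0.7 - 4.5) = 2(-3.8) = -7.6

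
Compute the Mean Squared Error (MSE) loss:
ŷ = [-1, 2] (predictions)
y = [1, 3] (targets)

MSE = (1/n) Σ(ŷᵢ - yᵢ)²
MSE = 2.5

MSE = (1/2)((-1-1)² + (2-3)²) = (1/2)(4 + 1) = 2.5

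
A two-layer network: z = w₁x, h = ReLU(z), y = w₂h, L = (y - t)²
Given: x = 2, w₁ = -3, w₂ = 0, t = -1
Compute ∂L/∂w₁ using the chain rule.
∂L/∂w₁ = 0

Forward pass:
z = w₁x = -3×2 = -6
h = ReLU(-6) = 0
y = w₂h = 0×0 = 0

Backward pass:
∂L/∂y = 2(y - t) = 2(0 - -1) = 2
∂y/∂h = w₂ = 0
∂h/∂z = 0 (ReLU derivative)
∂z/∂w₁ = x = 2

∂L/∂w₁ = 2 × 0 × 0 × 2 = 0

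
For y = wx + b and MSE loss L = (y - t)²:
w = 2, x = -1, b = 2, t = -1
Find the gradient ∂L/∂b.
∂L/∂b = 2

y = wx + b = (2)(-1) + 2 = 0
∂L/∂y = 2(y - t) = 2(0 - -1) = 2
∂y/∂b = 1
∂L/∂b = ∂L/∂y · ∂y/∂b = 2 × 1 = 2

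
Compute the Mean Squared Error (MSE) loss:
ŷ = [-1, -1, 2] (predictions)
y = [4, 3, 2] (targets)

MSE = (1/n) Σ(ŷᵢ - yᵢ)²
MSE = 13.67

MSE = (1/3)((-1-4)² + (-1-3)² + (2-2)²) = (1/3)(25 + 16 + 0) = 13.67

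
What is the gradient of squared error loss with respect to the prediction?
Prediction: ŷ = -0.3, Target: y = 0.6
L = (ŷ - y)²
∂L/∂ŷ = -1.8

∂L/∂ŷ = 2(ŷ - y) = 2(-0.3 - 0.6) = 2(-0.9) = -1.8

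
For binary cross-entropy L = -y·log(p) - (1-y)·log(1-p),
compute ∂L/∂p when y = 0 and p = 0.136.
∂L/∂p = 1.157

∂L/∂p = -y/p + (1-y)/(1-p) = 0 + 1/0.864 = 1.157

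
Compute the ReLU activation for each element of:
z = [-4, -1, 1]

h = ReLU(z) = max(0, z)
h = [0, 0, 1]

ReLU applied element-wise: max(0,-4)=0, max(0,-1)=0, max(0,1)=1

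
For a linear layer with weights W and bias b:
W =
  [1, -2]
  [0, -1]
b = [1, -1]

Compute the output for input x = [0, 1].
y = [-1, -2]

Wx = [1×0 + -2×1, 0×0 + -1×1]
   = [-2, -1]
y = Wx + b = [-2 + 1, -1 + -1] = [-1, -2]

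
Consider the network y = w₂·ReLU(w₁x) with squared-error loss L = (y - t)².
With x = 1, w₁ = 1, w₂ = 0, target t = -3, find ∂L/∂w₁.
∂L/∂w₁ = 0

Forward pass:
z = w₁x = 1×1 = 1
h = ReLU(1) = 1
y = w₂h = 0×1 = 0

Backward pass:
∂L/∂y = 2(y - t) = 2(0 - -3) = 6
∂y/∂h = w₂ = 0
∂h/∂z = 1 (ReLU derivative)
∂z/∂w₁ = x = 1

∂L/∂w₁ = 6 × 0 × 1 × 1 = 0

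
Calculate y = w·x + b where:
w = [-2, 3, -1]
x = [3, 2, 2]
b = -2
y = -4

y = (-2)(3) + (3)(2) + (-1)(2) + -2 = -4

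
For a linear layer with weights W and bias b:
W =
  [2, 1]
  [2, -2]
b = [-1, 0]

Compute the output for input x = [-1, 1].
y = [-2, -4]

Wx = [2×-1 + 1×1, 2×-1 + -2×1]
   = [-1, -4]
y = Wx + b = [-1 + -1, -4 + 0] = [-2, -4]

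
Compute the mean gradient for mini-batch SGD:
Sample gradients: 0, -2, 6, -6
Average gradient = -0.5

Average = (1/4)(0 + -2 + 6 + -6) = -2/4 = -0.5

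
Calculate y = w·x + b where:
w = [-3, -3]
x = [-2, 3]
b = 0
y = -3

y = (-3)(-2) + (-3)(3) + 0 = -3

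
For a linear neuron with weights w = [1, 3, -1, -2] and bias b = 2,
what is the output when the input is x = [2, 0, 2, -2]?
y = 6

y = (1)(2) + (3)(0) + (-1)(2) + (-2)(-2) + 2 = 6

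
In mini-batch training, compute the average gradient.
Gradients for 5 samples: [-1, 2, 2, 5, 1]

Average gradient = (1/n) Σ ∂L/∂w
Average gradient = 1.8

Average = (1/5)(-1 + 2 + 2 + 5 + 1) = 9/5 = 1.8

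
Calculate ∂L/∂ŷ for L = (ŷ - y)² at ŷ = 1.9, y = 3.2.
∂L/∂ŷ = -2.6

∂L/∂ŷ = 2(ŷ - y) = 2(1.9 - 3.2) = 2(-1.3) = -2.6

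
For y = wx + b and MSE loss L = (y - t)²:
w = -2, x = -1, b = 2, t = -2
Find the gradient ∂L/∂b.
∂L/∂b = 12

y = wx + b = (-2)(-1) + 2 = 4
∂L/∂y = 2(y - t) = 2(4 - -2) = 12
∂y/∂b = 1
∂L/∂b = ∂L/∂y · ∂y/∂b = 12 × 1 = 12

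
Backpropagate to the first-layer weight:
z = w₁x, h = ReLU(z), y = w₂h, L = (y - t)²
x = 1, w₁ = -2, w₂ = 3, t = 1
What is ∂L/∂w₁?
∂L/∂w₁ = 0

Forward pass:
z = w₁x = -2×1 = -2
h = ReLU(-2) = 0
y = w₂h = 3×0 = 0

Backward pass:
∂L/∂y = 2(y - t) = 2(0 - 1) = -2
∂y/∂h = w₂ = 3
∂h/∂z = 0 (ReLU derivative)
∂z/∂w₁ = x = 1

∂L/∂w₁ = -2 × 3 × 0 × 1 = 0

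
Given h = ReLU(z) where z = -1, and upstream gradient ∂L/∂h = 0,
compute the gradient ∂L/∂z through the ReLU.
∂L/∂z = 0

h = ReLU(-1) = 0
Since z < 0: ∂h/∂z = 0
∂L/∂z = ∂L/∂h · ∂h/∂z = 0 × 0 = 0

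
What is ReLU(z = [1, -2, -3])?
h = [1, 0, 0]

ReLU applied element-wise: max(0,1)=1, max(0,-2)=0, max(0,-3)=0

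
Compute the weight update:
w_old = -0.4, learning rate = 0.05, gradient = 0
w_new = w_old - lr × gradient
w_new = -0.4

w_new = w - η·∂L/∂w = -0.4 - 0.05×(0) = -0.4 - (0) = -0.4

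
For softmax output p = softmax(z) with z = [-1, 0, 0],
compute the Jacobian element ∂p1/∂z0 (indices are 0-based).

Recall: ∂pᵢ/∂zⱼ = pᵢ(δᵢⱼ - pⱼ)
∂p1/∂z0 = -0.06561

p = softmax(z) = [0.1554, 0.4223, 0.4223]
p1 = 0.4223, p0 = 0.1554

∂p1/∂z0 = -p1 × p0 = -0.4223 × 0.1554 = -0.06561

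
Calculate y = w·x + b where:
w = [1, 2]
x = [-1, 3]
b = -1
y = 4

y = (1)(-1) + (2)(3) + -1 = 4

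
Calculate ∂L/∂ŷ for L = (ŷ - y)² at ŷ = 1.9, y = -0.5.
∂L/∂ŷ = 4.8

∂L/∂ŷ = 2(ŷ - y) = 2(1.9 - -0.5) = 2(2.4) = 4.8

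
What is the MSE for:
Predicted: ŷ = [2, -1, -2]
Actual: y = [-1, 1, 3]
MSE = 12.67

MSE = (1/3)((2--1)² + (-1-1)² + (-2-3)²) = (1/3)(9 + 4 + 25) = 12.67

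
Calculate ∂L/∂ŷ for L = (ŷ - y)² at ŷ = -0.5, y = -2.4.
∂L/∂ŷ = 3.8

∂L/∂ŷ = 2(ŷ - y) = 2(-0.5 - -2.4) = 2(1.9) = 3.8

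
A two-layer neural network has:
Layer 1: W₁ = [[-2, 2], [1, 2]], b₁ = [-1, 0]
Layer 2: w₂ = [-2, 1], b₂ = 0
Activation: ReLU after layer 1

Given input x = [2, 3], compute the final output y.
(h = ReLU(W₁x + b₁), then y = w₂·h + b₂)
y = 6

Layer 1 pre-activation: z₁ = [1, 8]
After ReLU: h = [1, 8]
Layer 2 output: y = -2×1 + 1×8 + 0 = 6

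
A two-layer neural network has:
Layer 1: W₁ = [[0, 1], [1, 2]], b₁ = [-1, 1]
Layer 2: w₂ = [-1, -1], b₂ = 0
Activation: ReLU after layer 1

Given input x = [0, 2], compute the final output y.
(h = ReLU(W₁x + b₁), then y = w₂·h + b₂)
y = -6

Layer 1 pre-activation: z₁ = [1, 5]
After ReLU: h = [1, 5]
Layer 2 output: y = -1×1 + -1×5 + 0 = -6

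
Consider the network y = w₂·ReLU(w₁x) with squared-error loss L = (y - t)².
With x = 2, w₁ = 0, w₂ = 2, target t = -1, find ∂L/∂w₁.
∂L/∂w₁ = 0

Forward pass:
z = w₁x = 0×2 = 0
h = ReLU(0) = 0
y = w₂h = 2×0 = 0

Backward pass:
∂L/∂y = 2(y - t) = 2(0 - -1) = 2
∂y/∂h = w₂ = 2
∂h/∂z = 0 (ReLU derivative)
∂z/∂w₁ = x = 2

∂L/∂w₁ = 2 × 2 × 0 × 2 = 0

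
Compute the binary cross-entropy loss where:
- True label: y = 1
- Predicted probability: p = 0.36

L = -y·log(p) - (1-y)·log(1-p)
L = 1.022

L = -1·log(0.36) - 0·log(0.64) = -log(0.36) = 1.022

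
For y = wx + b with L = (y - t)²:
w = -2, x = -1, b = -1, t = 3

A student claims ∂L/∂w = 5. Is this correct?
Incorrect

y = (-2)(-1) + -1 = 1
∂L/∂y = 2(y - t) = 2(1 - 3) = -4
∂y/∂w = x = -1
∂L/∂w = -4 × -1 = 4

Claimed value: 5
Incorrect: The correct gradient is 4.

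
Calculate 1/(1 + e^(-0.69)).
0.666

sigmoid(0.69) = 1/(1 + e^(-0.69)) = 1/(1 + 0.5016) = 0.666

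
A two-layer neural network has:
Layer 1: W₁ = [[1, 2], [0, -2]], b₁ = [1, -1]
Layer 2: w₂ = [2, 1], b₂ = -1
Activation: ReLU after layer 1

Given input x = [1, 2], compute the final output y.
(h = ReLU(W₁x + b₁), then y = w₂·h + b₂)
y = 11

Layer 1 pre-activation: z₁ = [6, -5]
After ReLU: h = [6, 0]
Layer 2 output: y = 2×6 + 1×0 + -1 = 11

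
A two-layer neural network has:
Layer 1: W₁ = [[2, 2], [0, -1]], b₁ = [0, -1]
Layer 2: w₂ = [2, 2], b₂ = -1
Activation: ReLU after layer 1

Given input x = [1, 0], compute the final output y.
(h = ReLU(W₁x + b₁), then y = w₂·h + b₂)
y = 3

Layer 1 pre-activation: z₁ = [2, -1]
After ReLU: h = [2, 0]
Layer 2 output: y = 2×2 + 2×0 + -1 = 3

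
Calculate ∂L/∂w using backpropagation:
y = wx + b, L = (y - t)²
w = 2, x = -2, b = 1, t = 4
∂L/∂w = 28

y = wx + b = (2)(-2) + 1 = -3
∂L/∂y = 2(y - t) = 2(-3 - 4) = -14
∂y/∂w = x = -2
∂L/∂w = ∂L/∂y · ∂y/∂w = -14 × -2 = 28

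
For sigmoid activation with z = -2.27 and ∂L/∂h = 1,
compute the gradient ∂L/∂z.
∂L/∂z = 0.08487

σ(-2.27) = 0.09364
σ'(-2.27) = σ(-2.27)(1 - σ(-2.27)) = 0.09364 × 0.9064 = 0.08487
∂L/∂z = ∂L/∂h · σ'(z) = 1 × 0.08487 = 0.08487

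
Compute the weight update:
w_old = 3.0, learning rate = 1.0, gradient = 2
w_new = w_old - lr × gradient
w_new = 1

w_new = w - η·∂L/∂w = 3.0 - 1.0×(2) = 3.0 - (2) = 1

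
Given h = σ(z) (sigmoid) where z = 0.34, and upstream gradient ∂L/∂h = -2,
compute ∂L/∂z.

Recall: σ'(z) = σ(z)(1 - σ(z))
∂L/∂z = -0.4858

σ(0.34) = 0.5842
σ'(0.34) = σ(0.34)(1 - σ(0.34)) = 0.5842 × 0.4158 = 0.2429
∂L/∂z = ∂L/∂h · σ'(z) = -2 × 0.2429 = -0.4858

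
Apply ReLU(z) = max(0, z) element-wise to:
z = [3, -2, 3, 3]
h = [3, 0, 3, 3]

ReLU applied element-wise: max(0,3)=3, max(0,-2)=0, max(0,3)=3, max(0,3)=3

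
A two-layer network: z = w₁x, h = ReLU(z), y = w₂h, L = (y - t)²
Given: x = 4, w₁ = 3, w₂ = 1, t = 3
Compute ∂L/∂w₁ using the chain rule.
∂L/∂w₁ = 72

Forward pass:
z = w₁x = 3×4 = 12
h = ReLU(12) = 12
y = w₂h = 1×12 = 12

Backward pass:
∂L/∂y = 2(y - t) = 2(12 - 3) = 18
∂y/∂h = w₂ = 1
∂h/∂z = 1 (ReLU derivative)
∂z/∂w₁ = x = 4

∂L/∂w₁ = 18 × 1 × 1 × 4 = 72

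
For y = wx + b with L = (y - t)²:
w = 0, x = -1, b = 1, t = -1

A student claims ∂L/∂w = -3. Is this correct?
Incorrect

y = (0)(-1) + 1 = 1
∂L/∂y = 2(y - t) = 2(1 - -1) = 4
∂y/∂w = x = -1
∂L/∂w = 4 × -1 = -4

Claimed value: -3
Incorrect: The correct gradient is -4.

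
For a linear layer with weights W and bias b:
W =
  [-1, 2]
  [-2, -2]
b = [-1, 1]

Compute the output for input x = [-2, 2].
y = [5, 1]

Wx = [-1×-2 + 2×2, -2×-2 + -2×2]
   = [6, 0]
y = Wx + b = [6 + -1, 0 + 1] = [5, 1]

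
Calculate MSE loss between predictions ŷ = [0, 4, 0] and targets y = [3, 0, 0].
MSE = 8.333

MSE = (1/3)((0-3)² + (4-0)² + (0-0)²) = (1/3)(9 + 16 + 0) = 8.333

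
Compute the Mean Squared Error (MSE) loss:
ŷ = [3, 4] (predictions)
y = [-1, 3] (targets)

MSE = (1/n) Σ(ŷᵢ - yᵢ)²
MSE = 8.5

MSE = (1/2)((3--1)² + (4-3)²) = (1/2)(16 + 1) = 8.5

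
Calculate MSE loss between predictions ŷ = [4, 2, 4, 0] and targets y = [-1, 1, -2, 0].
MSE = 15.5

MSE = (1/4)((4--1)² + (2-1)² + (4--2)² + (0-0)²) = (1/4)(25 + 1 + 36 + 0) = 15.5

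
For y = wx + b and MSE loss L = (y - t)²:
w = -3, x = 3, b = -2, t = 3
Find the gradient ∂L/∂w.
∂L/∂w = -84

y = wx + b = (-3)(3) + -2 = -11
∂L/∂y = 2(y - t) = 2(-11 - 3) = -28
∂y/∂w = x = 3
∂L/∂w = ∂L/∂y · ∂y/∂w = -28 × 3 = -84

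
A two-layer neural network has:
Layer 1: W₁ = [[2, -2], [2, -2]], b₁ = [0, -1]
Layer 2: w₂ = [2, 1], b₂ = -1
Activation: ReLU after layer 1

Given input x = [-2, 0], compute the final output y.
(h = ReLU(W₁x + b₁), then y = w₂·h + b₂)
y = -1

Layer 1 pre-activation: z₁ = [-4, -5]
After ReLU: h = [0, 0]
Layer 2 output: y = 2×0 + 1×0 + -1 = -1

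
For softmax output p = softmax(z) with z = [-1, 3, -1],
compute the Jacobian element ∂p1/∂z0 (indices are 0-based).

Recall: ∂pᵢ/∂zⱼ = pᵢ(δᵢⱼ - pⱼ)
∂p1/∂z0 = -0.01704

p = softmax(z) = [0.01767, 0.9647, 0.01767]
p1 = 0.9647, p0 = 0.01767

∂p1/∂z0 = -p1 × p0 = -0.9647 × 0.01767 = -0.01704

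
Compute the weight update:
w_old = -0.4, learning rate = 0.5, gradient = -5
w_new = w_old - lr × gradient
w_new = 2.1

w_new = w - η·∂L/∂w = -0.4 - 0.5×(-5) = -0.4 - (-2.5) = 2.1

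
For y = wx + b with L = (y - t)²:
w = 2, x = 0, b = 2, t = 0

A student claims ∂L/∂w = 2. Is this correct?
Incorrect

y = (2)(0) + 2 = 2
∂L/∂y = 2(y - t) = 2(2 - 0) = 4
∂y/∂w = x = 0
∂L/∂w = 4 × 0 = 0

Claimed value: 2
Incorrect: The correct gradient is 0.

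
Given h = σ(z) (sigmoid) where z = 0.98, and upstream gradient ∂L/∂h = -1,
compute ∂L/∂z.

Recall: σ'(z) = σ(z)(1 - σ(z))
∂L/∂z = -0.1984

σ(0.98) = 0.7271
σ'(0.98) = σ(0.98)(1 - σ(0.98)) = 0.7271 × 0.2729 = 0.1984
∂L/∂z = ∂L/∂h · σ'(z) = -1 × 0.1984 = -0.1984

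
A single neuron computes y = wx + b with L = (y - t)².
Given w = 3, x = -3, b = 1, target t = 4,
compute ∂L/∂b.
∂L/∂b = -24

y = wx + b = (3)(-3) + 1 = -8
∂L/∂y = 2(y - t) = 2(-8 - 4) = -24
∂y/∂b = 1
∂L/∂b = ∂L/∂y · ∂y/∂b = -24 × 1 = -24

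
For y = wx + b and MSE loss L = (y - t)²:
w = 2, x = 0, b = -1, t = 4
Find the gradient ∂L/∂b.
∂L/∂b = -10

y = wx + b = (2)(0) + -1 = -1
∂L/∂y = 2(y - t) = 2(-1 - 4) = -10
∂y/∂b = 1
∂L/∂b = ∂L/∂y · ∂y/∂b = -10 × 1 = -10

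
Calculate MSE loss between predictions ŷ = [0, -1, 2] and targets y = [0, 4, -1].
MSE = 11.33

MSE = (1/3)((0-0)² + (-1-4)² + (2--1)²) = (1/3)(0 + 25 + 9) = 11.33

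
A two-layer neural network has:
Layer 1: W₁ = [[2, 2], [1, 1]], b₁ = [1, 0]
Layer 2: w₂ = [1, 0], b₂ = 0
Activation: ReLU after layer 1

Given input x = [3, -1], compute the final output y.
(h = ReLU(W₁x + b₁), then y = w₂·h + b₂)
y = 5

Layer 1 pre-activation: z₁ = [5, 2]
After ReLU: h = [5, 2]
Layer 2 output: y = 1×5 + 0×2 + 0 = 5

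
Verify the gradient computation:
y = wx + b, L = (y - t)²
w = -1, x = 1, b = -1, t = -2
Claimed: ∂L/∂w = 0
Correct

y = (-1)(1) + -1 = -2
∂L/∂y = 2(y - t) = 2(-2 - -2) = 0
∂y/∂w = x = 1
∂L/∂w = 0 × 1 = 0

Claimed value: 0
Correct: The correct gradient is 0.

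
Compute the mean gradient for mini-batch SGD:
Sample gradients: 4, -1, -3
Average gradient = 0

Average = (1/3)(4 + -1 + -3) = 0/3 = 0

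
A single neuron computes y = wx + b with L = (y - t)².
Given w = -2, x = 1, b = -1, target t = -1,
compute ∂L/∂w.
∂L/∂w = -4

y = wx + b = (-2)(1) + -1 = -3
∂L/∂y = 2(y - t) = 2(-3 - -1) = -4
∂y/∂w = x = 1
∂L/∂w = ∂L/∂y · ∂y/∂w = -4 × 1 = -4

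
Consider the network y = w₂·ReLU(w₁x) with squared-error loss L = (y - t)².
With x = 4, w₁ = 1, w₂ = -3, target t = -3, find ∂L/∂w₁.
∂L/∂w₁ = 216

Forward pass:
z = w₁x = 1×4 = 4
h = ReLU(4) = 4
y = w₂h = -3×4 = -12

Backward pass:
∂L/∂y = 2(y - t) = 2(-12 - -3) = -18
∂y/∂h = w₂ = -3
∂h/∂z = 1 (ReLU derivative)
∂z/∂w₁ = x = 4

∂L/∂w₁ = -18 × -3 × 1 × 4 = 216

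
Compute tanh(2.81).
0.9928

tanh(2.81) = (e^(2.81) - e^(-2.81))/(e^(2.81) + e^(-2.81)) = 0.9928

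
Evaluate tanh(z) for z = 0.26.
0.2543

tanh(0.26) = (e^(0.26) - e^(-0.26))/(e^(0.26) + e^(-0.26)) = 0.2543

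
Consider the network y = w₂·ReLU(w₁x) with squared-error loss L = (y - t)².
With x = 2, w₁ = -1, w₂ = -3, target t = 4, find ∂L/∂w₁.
∂L/∂w₁ = 0

Forward pass:
z = w₁x = -1×2 = -2
h = ReLU(-2) = 0
y = w₂h = -3×0 = 0

Backward pass:
∂L/∂y = 2(y - t) = 2(0 - 4) = -8
∂y/∂h = w₂ = -3
∂h/∂z = 0 (ReLU derivative)
∂z/∂w₁ = x = 2

∂L/∂w₁ = -8 × -3 × 0 × 2 = 0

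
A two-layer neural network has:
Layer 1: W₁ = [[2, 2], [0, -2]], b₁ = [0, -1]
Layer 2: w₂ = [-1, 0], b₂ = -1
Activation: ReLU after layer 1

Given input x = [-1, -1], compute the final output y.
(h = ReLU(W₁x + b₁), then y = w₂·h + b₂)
y = -1

Layer 1 pre-activation: z₁ = [-4, 1]
After ReLU: h = [0, 1]
Layer 2 output: y = -1×0 + 0×1 + -1 = -1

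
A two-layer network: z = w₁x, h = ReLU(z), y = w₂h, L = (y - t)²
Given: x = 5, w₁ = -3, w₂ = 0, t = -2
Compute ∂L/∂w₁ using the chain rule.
∂L/∂w₁ = 0

Forward pass:
z = w₁x = -3×5 = -15
h = ReLU(-15) = 0
y = w₂h = 0×0 = 0

Backward pass:
∂L/∂y = 2(y - t) = 2(0 - -2) = 4
∂y/∂h = w₂ = 0
∂h/∂z = 0 (ReLU derivative)
∂z/∂w₁ = x = 5

∂L/∂w₁ = 4 × 0 × 0 × 5 = 0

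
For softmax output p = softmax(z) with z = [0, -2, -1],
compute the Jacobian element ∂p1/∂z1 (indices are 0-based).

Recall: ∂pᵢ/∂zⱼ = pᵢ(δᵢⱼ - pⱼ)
∂p1/∂z1 = 0.08193

p = softmax(z) = [0.6652, 0.09003, 0.2447]
p1 = 0.09003

∂p1/∂z1 = p1(1 - p1) = 0.09003 × (1 - 0.09003) = 0.08193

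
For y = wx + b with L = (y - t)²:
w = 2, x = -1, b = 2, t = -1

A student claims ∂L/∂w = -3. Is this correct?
Incorrect

y = (2)(-1) + 2 = 0
∂L/∂y = 2(y - t) = 2(0 - -1) = 2
∂y/∂w = x = -1
∂L/∂w = 2 × -1 = -2

Claimed value: -3
Incorrect: The correct gradient is -2.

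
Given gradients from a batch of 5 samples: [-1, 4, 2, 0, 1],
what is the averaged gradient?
Average gradient = 1.2

Average = (1/5)(-1 + 4 + 2 + 0 + 1) = 6/5 = 1.2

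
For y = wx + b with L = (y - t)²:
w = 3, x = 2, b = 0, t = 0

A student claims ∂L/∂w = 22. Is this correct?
Incorrect

y = (3)(2) + 0 = 6
∂L/∂y = 2(y - t) = 2(6 - 0) = 12
∂y/∂w = x = 2
∂L/∂w = 12 × 2 = 24

Claimed value: 22
Incorrect: The correct gradient is 24.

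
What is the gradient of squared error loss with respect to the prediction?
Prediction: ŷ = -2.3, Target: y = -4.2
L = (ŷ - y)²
∂L/∂ŷ = 3.8

∂L/∂ŷ = 2(ŷ - y) = 2(-2.3 - -4.2) = 2(1.9) = 3.8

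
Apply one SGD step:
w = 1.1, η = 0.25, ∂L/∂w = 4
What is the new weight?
w_new = 0.1

w_new = w - η·∂L/∂w = 1.1 - 0.25×(4) = 1.1 - (1) = 0.1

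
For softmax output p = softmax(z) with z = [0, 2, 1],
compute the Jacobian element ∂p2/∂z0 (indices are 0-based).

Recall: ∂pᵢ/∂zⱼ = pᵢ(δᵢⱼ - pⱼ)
∂p2/∂z0 = -0.02203

p = softmax(z) = [0.09003, 0.6652, 0.2447]
p2 = 0.2447, p0 = 0.09003

∂p2/∂z0 = -p2 × p0 = -0.2447 × 0.09003 = -0.02203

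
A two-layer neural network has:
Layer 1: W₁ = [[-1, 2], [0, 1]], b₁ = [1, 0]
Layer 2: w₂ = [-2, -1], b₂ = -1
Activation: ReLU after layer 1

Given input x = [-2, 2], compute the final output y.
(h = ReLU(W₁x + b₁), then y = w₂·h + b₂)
y = -17

Layer 1 pre-activation: z₁ = [7, 2]
After ReLU: h = [7, 2]
Layer 2 output: y = -2×7 + -1×2 + -1 = -17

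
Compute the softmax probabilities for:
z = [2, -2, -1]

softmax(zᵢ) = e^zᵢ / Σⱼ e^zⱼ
p = [0.9362, 0.0171, 0.0466]

exp(z) = [7.389, 0.1353, 0.3679]
Sum = 7.892
p = [0.9362, 0.0171, 0.0466]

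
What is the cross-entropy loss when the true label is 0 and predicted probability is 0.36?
L = 0.4463

L = -0·log(0.36) - 1·log(0.64) = -log(0.64) = 0.4463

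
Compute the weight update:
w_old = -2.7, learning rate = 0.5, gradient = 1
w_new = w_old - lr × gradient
w_new = -3.2

w_new = w - η·∂L/∂w = -2.7 - 0.5×(1) = -2.7 - (0.5) = -3.2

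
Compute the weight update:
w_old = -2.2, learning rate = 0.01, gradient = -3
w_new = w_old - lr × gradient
w_new = -2.17

w_new = w - η·∂L/∂w = -2.2 - 0.01×(-3) = -2.2 - (-0.03) = -2.17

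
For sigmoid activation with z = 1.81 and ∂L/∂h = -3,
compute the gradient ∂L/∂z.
∂L/∂z = -0.3626

σ(1.81) = 0.8594
σ'(1.81) = σ(1.81)(1 - σ(1.81)) = 0.8594 × 0.1406 = 0.1209
∂L/∂z = ∂L/∂h · σ'(z) = -3 × 0.1209 = -0.3626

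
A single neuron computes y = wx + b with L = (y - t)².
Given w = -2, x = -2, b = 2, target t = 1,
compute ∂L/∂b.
∂L/∂b = 10

y = wx + b = (-2)(-2) + 2 = 6
∂L/∂y = 2(y - t) = 2(6 - 1) = 10
∂y/∂b = 1
∂L/∂b = ∂L/∂y · ∂y/∂b = 10 × 1 = 10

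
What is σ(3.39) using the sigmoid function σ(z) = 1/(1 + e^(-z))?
0.9674

sigmoid(3.39) = 1/(1 + e^(-3.39)) = 1/(1 + 0.03371) = 0.9674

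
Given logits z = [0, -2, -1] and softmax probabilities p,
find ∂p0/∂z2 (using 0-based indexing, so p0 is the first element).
∂p0/∂z2 = -0.1628

p = softmax(z) = [0.6652, 0.09003, 0.2447]
p0 = 0.6652, p2 = 0.2447

∂p0/∂z2 = -p0 × p2 = -0.6652 × 0.2447 = -0.1628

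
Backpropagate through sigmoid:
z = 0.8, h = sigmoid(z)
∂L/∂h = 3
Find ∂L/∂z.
∂L/∂z = 0.6417

σ(0.8) = 0.69
σ'(0.8) = σ(0.8)(1 - σ(0.8)) = 0.69 × 0.31 = 0.2139
∂L/∂z = ∂L/∂h · σ'(z) = 3 × 0.2139 = 0.6417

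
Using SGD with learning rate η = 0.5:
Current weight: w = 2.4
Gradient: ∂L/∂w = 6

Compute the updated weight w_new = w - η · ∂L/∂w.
w_new = -0.6

w_new = w - η·∂L/∂w = 2.4 - 0.5×(6) = 2.4 - (3) = -0.6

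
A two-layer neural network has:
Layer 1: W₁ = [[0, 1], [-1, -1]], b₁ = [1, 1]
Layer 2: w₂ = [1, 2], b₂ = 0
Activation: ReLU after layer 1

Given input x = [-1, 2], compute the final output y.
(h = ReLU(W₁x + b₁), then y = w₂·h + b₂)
y = 3

Layer 1 pre-activation: z₁ = [3, 0]
After ReLU: h = [3, 0]
Layer 2 output: y = 1×3 + 2×0 + 0 = 3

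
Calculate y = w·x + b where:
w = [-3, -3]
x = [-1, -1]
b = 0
y = 6

y = (-3)(-1) + (-3)(-1) + 0 = 6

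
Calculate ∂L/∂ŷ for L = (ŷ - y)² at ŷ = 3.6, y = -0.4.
∂L/∂ŷ = 8.0

∂L/∂ŷ = 2(ŷ - y) = 2(3.6 - -0.4) = 2(4.0) = 8.0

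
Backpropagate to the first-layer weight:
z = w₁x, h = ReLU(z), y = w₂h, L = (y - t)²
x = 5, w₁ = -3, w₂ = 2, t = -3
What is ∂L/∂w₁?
∂L/∂w₁ = 0

Forward pass:
z = w₁x = -3×5 = -15
h = ReLU(-15) = 0
y = w₂h = 2×0 = 0

Backward pass:
∂L/∂y = 2(y - t) = 2(0 - -3) = 6
∂y/∂h = w₂ = 2
∂h/∂z = 0 (ReLU derivative)
∂z/∂w₁ = x = 5

∂L/∂w₁ = 6 × 2 × 0 × 5 = 0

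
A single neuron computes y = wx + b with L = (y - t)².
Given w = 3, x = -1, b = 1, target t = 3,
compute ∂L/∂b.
∂L/∂b = -10

y = wx + b = (3)(-1) + 1 = -2
∂L/∂y = 2(y - t) = 2(-2 - 3) = -10
∂y/∂b = 1
∂L/∂b = ∂L/∂y · ∂y/∂b = -10 × 1 = -10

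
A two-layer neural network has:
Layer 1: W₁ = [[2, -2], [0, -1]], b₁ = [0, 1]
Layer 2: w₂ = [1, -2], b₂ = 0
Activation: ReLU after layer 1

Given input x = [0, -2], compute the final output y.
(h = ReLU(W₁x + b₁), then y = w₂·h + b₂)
y = -2

Layer 1 pre-activation: z₁ = [4, 3]
After ReLU: h = [4, 3]
Layer 2 output: y = 1×4 + -2×3 + 0 = -2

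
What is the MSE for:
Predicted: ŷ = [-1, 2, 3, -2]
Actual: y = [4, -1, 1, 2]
MSE = 13.5

MSE = (1/4)((-1-4)² + (2--1)² + (3-1)² + (-2-2)²) = (1/4)(25 + 9 + 4 + 16) = 13.5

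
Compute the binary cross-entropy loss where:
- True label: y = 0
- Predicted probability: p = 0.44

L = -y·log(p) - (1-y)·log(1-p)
L = 0.5798

L = -0·log(0.44) - 1·log(0.56) = -log(0.56) = 0.5798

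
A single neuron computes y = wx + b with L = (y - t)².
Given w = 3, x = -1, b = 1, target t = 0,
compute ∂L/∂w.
∂L/∂w = 4

y = wx + b = (3)(-1) + 1 = -2
∂L/∂y = 2(y - t) = 2(-2 - 0) = -4
∂y/∂w = x = -1
∂L/∂w = ∂L/∂y · ∂y/∂w = -4 × -1 = 4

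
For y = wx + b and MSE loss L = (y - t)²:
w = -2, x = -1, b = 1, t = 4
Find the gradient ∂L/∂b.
∂L/∂b = -2

y = wx + b = (-2)(-1) + 1 = 3
∂L/∂y = 2(y - t) = 2(3 - 4) = -2
∂y/∂b = 1
∂L/∂b = ∂L/∂y · ∂y/∂b = -2 × 1 = -2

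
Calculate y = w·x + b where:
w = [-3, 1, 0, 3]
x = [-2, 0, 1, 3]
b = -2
y = 13

y = (-3)(-2) + (1)(0) + (0)(1) + (3)(3) + -2 = 13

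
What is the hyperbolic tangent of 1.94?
0.9595

tanh(1.94) = (e^(1.94) - e^(-1.94))/(e^(1.94) + e^(-1.94)) = 0.9595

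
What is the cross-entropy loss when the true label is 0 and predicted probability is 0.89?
L = 2.207

L = -0·log(0.89) - 1·log(0.11) = -log(0.11) = 2.207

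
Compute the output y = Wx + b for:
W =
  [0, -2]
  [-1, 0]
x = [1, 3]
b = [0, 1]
y = [-6, 0]

Wx = [0×1 + -2×3, -1×1 + 0×3]
   = [-6, -1]
y = Wx + b = [-6 + 0, -1 + 1] = [-6, 0]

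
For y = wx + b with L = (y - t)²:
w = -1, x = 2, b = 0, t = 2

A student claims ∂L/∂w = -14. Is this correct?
Incorrect

y = (-1)(2) + 0 = -2
∂L/∂y = 2(y - t) = 2(-2 - 2) = -8
∂y/∂w = x = 2
∂L/∂w = -8 × 2 = -16

Claimed value: -14
Incorrect: The correct gradient is -16.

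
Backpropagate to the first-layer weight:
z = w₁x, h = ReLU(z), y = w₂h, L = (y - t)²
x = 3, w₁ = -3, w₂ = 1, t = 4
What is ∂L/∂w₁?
∂L/∂w₁ = 0

Forward pass:
z = w₁x = -3×3 = -9
h = ReLU(-9) = 0
y = w₂h = 1×0 = 0

Backward pass:
∂L/∂y = 2(y - t) = 2(0 - 4) = -8
∂y/∂h = w₂ = 1
∂h/∂z = 0 (ReLU derivative)
∂z/∂w₁ = x = 3

∂L/∂w₁ = -8 × 1 × 0 × 3 = 0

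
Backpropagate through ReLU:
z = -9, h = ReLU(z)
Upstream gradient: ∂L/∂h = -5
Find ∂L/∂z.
∂L/∂z = 0

h = ReLU(-9) = 0
Since z < 0: ∂h/∂z = 0
∂L/∂z = ∂L/∂h · ∂h/∂z = -5 × 0 = 0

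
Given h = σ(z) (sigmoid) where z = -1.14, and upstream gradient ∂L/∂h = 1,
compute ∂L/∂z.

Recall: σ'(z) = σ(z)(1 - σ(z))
∂L/∂z = 0.1836

σ(-1.14) = 0.2423
σ'(-1.14) = σ(-1.14)(1 - σ(-1.14)) = 0.2423 × 0.7577 = 0.1836
∂L/∂z = ∂L/∂h · σ'(z) = 1 × 0.1836 = 0.1836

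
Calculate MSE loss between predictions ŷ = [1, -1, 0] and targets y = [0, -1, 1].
MSE = 0.6667

MSE = (1/3)((1-0)² + (-1--1)² + (0-1)²) = (1/3)(1 + 0 + 1) = 0.6667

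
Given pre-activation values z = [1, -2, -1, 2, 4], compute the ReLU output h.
h = [1, 0, 0, 2, 4]

ReLU applied element-wise: max(0,1)=1, max(0,-2)=0, max(0,-1)=0, max(0,2)=2, max(0,4)=4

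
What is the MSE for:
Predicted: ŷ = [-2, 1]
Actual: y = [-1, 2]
MSE = 1

MSE = (1/2)((-2--1)² + (1-2)²) = (1/2)(1 + 1) = 1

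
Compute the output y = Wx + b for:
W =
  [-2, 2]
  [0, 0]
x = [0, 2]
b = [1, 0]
y = [5, 0]

Wx = [-2×0 + 2×2, 0×0 + 0×2]
   = [4, 0]
y = Wx + b = [4 + 1, 0 + 0] = [5, 0]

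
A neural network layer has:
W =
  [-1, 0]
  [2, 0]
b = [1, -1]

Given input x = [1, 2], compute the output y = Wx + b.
y = [0, 1]

Wx = [-1×1 + 0×2, 2×1 + 0×2]
   = [-1, 2]
y = Wx + b = [-1 + 1, 2 + -1] = [0, 1]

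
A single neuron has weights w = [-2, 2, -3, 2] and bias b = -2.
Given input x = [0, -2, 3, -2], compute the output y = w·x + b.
y = -19

y = (-2)(0) + (2)(-2) + (-3)(3) + (2)(-2) + -2 = -19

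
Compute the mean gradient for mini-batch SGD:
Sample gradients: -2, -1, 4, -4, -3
Average gradient = -1.2

Average = (1/5)(-2 + -1 + 4 + -4 + -3) = -6/5 = -1.2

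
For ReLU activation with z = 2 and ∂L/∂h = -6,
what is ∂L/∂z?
∂L/∂z = -6

h = ReLU(2) = 2
Since z > 0: ∂h/∂z = 1
∂L/∂z = ∂L/∂h · ∂h/∂z = -6 × 1 = -6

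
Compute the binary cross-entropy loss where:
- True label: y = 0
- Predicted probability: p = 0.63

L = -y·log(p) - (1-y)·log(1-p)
L = 0.9943

L = -0·log(0.63) - 1·log(0.37) = -log(0.37) = 0.9943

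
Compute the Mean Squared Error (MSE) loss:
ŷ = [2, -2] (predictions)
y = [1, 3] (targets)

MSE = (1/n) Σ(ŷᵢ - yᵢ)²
MSE = 13

MSE = (1/2)((2-1)² + (-2-3)²) = (1/2)(1 + 25) = 13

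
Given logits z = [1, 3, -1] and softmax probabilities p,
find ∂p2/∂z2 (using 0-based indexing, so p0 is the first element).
∂p2/∂z2 = 0.01562

p = softmax(z) = [0.1173, 0.8668, 0.01588]
p2 = 0.01588

∂p2/∂z2 = p2(1 - p2) = 0.01588 × (1 - 0.01588) = 0.01562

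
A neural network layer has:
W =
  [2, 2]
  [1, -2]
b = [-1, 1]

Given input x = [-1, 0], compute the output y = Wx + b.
y = [-3, 0]

Wx = [2×-1 + 2×0, 1×-1 + -2×0]
   = [-2, -1]
y = Wx + b = [-2 + -1, -1 + 1] = [-3, 0]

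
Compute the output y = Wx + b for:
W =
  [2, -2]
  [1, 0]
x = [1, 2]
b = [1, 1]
y = [-1, 2]

Wx = [2×1 + -2×2, 1×1 + 0×2]
   = [-2, 1]
y = Wx + b = [-2 + 1, 1 + 1] = [-1, 2]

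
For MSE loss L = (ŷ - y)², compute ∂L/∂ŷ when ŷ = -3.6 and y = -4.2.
∂L/∂ŷ = 1.2

∂L/∂ŷ = 2(ŷ - y) = 2(-3.6 - -4.2) = 2(0.6) = 1.2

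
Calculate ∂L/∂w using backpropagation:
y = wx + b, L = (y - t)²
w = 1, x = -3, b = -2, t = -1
∂L/∂w = 24

y = wx + b = (1)(-3) + -2 = -5
∂L/∂y = 2(y - t) = 2(-5 - -1) = -8
∂y/∂w = x = -3
∂L/∂w = ∂L/∂y · ∂y/∂w = -8 × -3 = 24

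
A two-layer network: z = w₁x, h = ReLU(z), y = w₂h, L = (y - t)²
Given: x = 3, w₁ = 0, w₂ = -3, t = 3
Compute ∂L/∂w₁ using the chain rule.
∂L/∂w₁ = 0

Forward pass:
z = w₁x = 0×3 = 0
h = ReLU(0) = 0
y = w₂h = -3×0 = 0

Backward pass:
∂L/∂y = 2(y - t) = 2(0 - 3) = -6
∂y/∂h = w₂ = -3
∂h/∂z = 0 (ReLU derivative)
∂z/∂w₁ = x = 3

∂L/∂w₁ = -6 × -3 × 0 × 3 = 0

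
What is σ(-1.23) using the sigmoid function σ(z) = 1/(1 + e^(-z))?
0.2262

sigmoid(-1.23) = 1/(1 + e^(1.23)) = 1/(1 + 3.421) = 0.2262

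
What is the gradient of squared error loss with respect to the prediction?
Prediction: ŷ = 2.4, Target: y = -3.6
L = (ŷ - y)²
∂L/∂ŷ = 12.0

∂L/∂ŷ = 2(ŷ - y) = 2(2.4 - -3.6) = 2(6.0) = 12.0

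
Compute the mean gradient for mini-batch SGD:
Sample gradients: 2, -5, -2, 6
Average gradient = 0.25

Average = (1/4)(2 + -5 + -2 + 6) = 1/4 = 0.25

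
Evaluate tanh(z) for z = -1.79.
-0.9458

tanh(-1.79) = (e^(-1.79) - e^(1.79))/(e^(-1.79) + e^(1.79)) = -0.9458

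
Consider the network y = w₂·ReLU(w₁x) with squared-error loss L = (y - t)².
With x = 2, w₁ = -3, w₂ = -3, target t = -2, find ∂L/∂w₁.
∂L/∂w₁ = 0

Forward pass:
z = w₁x = -3×2 = -6
h = ReLU(-6) = 0
y = w₂h = -3×0 = 0

Backward pass:
∂L/∂y = 2(y - t) = 2(0 - -2) = 4
∂y/∂h = w₂ = -3
∂h/∂z = 0 (ReLU derivative)
∂z/∂w₁ = x = 2

∂L/∂w₁ = 4 × -3 × 0 × 2 = 0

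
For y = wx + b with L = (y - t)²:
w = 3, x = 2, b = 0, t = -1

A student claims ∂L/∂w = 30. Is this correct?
Incorrect

y = (3)(2) + 0 = 6
∂L/∂y = 2(y - t) = 2(6 - -1) = 14
∂y/∂w = x = 2
∂L/∂w = 14 × 2 = 28

Claimed value: 30
Incorrect: The correct gradient is 28.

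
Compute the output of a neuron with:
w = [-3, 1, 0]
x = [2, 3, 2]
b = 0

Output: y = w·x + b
y = -3

y = (-3)(2) + (1)(3) + (0)(2) + 0 = -3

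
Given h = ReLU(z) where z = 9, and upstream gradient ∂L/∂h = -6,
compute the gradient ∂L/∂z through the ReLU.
∂L/∂z = -6

h = ReLU(9) = 9
Since z > 0: ∂h/∂z = 1
∂L/∂z = ∂L/∂h · ∂h/∂z = -6 × 1 = -6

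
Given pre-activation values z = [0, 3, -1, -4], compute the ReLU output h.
h = [0, 3, 0, 0]

ReLU applied element-wise: max(0,0)=0, max(0,3)=3, max(0,-1)=0, max(0,-4)=0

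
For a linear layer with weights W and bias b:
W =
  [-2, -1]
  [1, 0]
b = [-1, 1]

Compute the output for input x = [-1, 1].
y = [0, 0]

Wx = [-2×-1 + -1×1, 1×-1 + 0×1]
   = [1, -1]
y = Wx + b = [1 + -1, -1 + 1] = [0, 0]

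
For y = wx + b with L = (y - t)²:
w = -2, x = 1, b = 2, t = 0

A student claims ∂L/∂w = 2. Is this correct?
Incorrect

y = (-2)(1) + 2 = 0
∂L/∂y = 2(y - t) = 2(0 - 0) = 0
∂y/∂w = x = 1
∂L/∂w = 0 × 1 = 0

Claimed value: 2
Incorrect: The correct gradient is 0.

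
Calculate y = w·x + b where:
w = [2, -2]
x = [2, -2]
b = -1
y = 7

y = (2)(2) + (-2)(-2) + -1 = 7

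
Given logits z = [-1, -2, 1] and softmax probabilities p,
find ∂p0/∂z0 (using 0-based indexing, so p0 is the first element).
∂p0/∂z0 = 0.1012

p = softmax(z) = [0.1142, 0.04201, 0.8438]
p0 = 0.1142

∂p0/∂z0 = p0(1 - p0) = 0.1142 × (1 - 0.1142) = 0.1012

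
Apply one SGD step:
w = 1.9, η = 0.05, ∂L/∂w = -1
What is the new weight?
w_new = 1.95

w_new = w - η·∂L/∂w = 1.9 - 0.05×(-1) = 1.9 - (-0.05) = 1.95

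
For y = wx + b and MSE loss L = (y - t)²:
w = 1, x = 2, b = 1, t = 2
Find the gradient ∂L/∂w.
∂L/∂w = 4

y = wx + b = (1)(2) + 1 = 3
∂L/∂y = 2(y - t) = 2(3 - 2) = 2
∂y/∂w = x = 2
∂L/∂w = ∂L/∂y · ∂y/∂w = 2 × 2 = 4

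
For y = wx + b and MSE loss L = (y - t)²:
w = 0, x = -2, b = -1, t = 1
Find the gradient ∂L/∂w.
∂L/∂w = 8

y = wx + b = (0)(-2) + -1 = -1
∂L/∂y = 2(y - t) = 2(-1 - 1) = -4
∂y/∂w = x = -2
∂L/∂w = ∂L/∂y · ∂y/∂w = -4 × -2 = 8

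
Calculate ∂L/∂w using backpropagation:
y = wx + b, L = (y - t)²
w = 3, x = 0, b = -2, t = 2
∂L/∂w = 0

y = wx + b = (3)(0) + -2 = -2
∂L/∂y = 2(y - t) = 2(-2 - 2) = -8
∂y/∂w = x = 0
∂L/∂w = ∂L/∂y · ∂y/∂w = -8 × 0 = 0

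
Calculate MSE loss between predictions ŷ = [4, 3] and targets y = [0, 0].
MSE = 12.5

MSE = (1/2)((4-0)² + (3-0)²) = (1/2)(16 + 9) = 12.5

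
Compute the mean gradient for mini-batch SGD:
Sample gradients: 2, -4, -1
Average gradient = -1

Average = (1/3)(2 + -4 + -1) = -3/3 = -1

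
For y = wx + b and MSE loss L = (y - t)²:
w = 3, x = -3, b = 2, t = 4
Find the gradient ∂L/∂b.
∂L/∂b = -22

y = wx + b = (3)(-3) + 2 = -7
∂L/∂y = 2(y - t) = 2(-7 - 4) = -22
∂y/∂b = 1
∂L/∂b = ∂L/∂y · ∂y/∂b = -22 × 1 = -22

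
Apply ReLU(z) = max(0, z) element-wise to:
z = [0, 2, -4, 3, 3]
h = [0, 2, 0, 3, 3]

ReLU applied element-wise: max(0,0)=0, max(0,2)=2, max(0,-4)=0, max(0,3)=3, max(0,3)=3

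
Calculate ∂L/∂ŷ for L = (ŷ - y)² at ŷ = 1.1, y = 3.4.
∂L/∂ŷ = -4.6

∂L/∂ŷ = 2(ŷ - y) = 2(1.1 - 3.4) = 2(-2.3) = -4.6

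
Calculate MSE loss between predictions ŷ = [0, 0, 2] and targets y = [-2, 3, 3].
MSE = 4.667

MSE = (1/3)((0--2)² + (0-3)² + (2-3)²) = (1/3)(4 + 9 + 1) = 4.667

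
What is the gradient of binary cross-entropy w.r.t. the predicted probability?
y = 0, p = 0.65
∂L/∂p = 2.857

∂L/∂p = -y/p + (1-y)/(1-p) = 0 + 1/0.35 = 2.857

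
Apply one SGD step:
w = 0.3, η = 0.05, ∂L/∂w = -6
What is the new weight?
w_new = 0.6

w_new = w - η·∂L/∂w = 0.3 - 0.05×(-6) = 0.3 - (-0.3) = 0.6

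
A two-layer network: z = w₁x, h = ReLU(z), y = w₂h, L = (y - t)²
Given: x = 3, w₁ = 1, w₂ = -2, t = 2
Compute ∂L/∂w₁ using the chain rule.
∂L/∂w₁ = 96

Forward pass:
z = w₁x = 1×3 = 3
h = ReLU(3) = 3
y = w₂h = -2×3 = -6

Backward pass:
∂L/∂y = 2(y - t) = 2(-6 - 2) = -16
∂y/∂h = w₂ = -2
∂h/∂z = 1 (ReLU derivative)
∂z/∂w₁ = x = 3

∂L/∂w₁ = -16 × -2 × 1 × 3 = 96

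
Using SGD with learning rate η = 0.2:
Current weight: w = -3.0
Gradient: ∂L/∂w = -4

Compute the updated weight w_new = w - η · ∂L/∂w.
w_new = -2.2

w_new = w - η·∂L/∂w = -3.0 - 0.2×(-4) = -3.0 - (-0.8) = -2.2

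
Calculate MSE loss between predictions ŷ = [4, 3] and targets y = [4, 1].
MSE = 2

MSE = (1/2)((4-4)² + (3-1)²) = (1/2)(0 + 4) = 2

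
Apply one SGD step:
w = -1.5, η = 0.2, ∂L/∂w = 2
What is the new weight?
w_new = -1.9

w_new = w - η·∂L/∂w = -1.5 - 0.2×(2) = -1.5 - (0.4) = -1.9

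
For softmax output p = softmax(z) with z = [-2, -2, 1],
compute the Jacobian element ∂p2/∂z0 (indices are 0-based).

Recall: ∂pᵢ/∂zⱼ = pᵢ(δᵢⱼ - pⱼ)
∂p2/∂z0 = -0.04118

p = softmax(z) = [0.04528, 0.04528, 0.9094]
p2 = 0.9094, p0 = 0.04528

∂p2/∂z0 = -p2 × p0 = -0.9094 × 0.04528 = -0.04118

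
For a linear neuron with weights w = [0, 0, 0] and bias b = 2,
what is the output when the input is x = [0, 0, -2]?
y = 2

y = (0)(0) + (0)(0) + (0)(-2) + 2 = 2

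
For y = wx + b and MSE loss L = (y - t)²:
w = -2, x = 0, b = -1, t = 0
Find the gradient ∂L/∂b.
∂L/∂b = -2

y = wx + b = (-2)(0) + -1 = -1
∂L/∂y = 2(y - t) = 2(-1 - 0) = -2
∂y/∂b = 1
∂L/∂b = ∂L/∂y · ∂y/∂b = -2 × 1 = -2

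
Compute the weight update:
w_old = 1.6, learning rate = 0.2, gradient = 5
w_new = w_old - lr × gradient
w_new = 0.6

w_new = w - η·∂L/∂w = 1.6 - 0.2×(5) = 1.6 - (1) = 0.6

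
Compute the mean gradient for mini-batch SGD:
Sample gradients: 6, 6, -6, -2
Average gradient = 1

Average = (1/4)(6 + 6 + -6 + -2) = 4/4 = 1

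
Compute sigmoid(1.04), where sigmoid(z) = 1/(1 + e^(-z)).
0.7389

sigmoid(1.04) = 1/(1 + e^(-1.04)) = 1/(1 + 0.3535) = 0.7389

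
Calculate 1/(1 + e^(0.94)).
0.2809

sigmoid(-0.94) = 1/(1 + e^(0.94)) = 1/(1 + 2.56) = 0.2809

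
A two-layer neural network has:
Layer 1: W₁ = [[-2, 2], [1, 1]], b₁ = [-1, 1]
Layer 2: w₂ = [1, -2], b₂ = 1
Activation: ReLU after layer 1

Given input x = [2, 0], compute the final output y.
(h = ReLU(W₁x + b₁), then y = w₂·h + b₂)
y = -5

Layer 1 pre-activation: z₁ = [-5, 3]
After ReLU: h = [0, 3]
Layer 2 output: y = 1×0 + -2×3 + 1 = -5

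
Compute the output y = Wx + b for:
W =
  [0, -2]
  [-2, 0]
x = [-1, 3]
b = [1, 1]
y = [-5, 3]

Wx = [0×-1 + -2×3, -2×-1 + 0×3]
   = [-6, 2]
y = Wx + b = [-6 + 1, 2 + 1] = [-5, 3]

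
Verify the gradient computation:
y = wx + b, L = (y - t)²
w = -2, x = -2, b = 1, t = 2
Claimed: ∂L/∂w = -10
Incorrect

y = (-2)(-2) + 1 = 5
∂L/∂y = 2(y - t) = 2(5 - 2) = 6
∂y/∂w = x = -2
∂L/∂w = 6 × -2 = -12

Claimed value: -10
Incorrect: The correct gradient is -12.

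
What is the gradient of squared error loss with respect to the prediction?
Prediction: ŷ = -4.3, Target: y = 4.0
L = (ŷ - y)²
∂L/∂ŷ = -16.6

∂L/∂ŷ = 2(ŷ - y) = 2(-4.3 - 4.0) = 2(-8.3) = -16.6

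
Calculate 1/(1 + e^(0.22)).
0.4452

sigmoid(-0.22) = 1/(1 + e^(0.22)) = 1/(1 + 1.246) = 0.4452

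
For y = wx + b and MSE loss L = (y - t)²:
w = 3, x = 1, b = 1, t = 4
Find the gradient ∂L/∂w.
∂L/∂w = 0

y = wx + b = (3)(1) + 1 = 4
∂L/∂y = 2(y - t) = 2(4 - 4) = 0
∂y/∂w = x = 1
∂L/∂w = ∂L/∂y · ∂y/∂w = 0 × 1 = 0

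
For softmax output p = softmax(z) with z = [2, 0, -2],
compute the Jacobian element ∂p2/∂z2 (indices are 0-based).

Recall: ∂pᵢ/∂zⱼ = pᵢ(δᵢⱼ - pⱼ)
∂p2/∂z2 = 0.01562

p = softmax(z) = [0.8668, 0.1173, 0.01588]
p2 = 0.01588

∂p2/∂z2 = p2(1 - p2) = 0.01588 × (1 - 0.01588) = 0.01562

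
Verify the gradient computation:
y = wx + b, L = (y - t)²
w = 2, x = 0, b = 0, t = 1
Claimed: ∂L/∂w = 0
Correct

y = (2)(0) + 0 = 0
∂L/∂y = 2(y - t) = 2(0 - 1) = -2
∂y/∂w = x = 0
∂L/∂w = -2 × 0 = 0

Claimed value: 0
Correct: The correct gradient is 0.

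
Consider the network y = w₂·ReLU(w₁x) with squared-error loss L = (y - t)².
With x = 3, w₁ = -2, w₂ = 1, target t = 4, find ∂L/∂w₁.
∂L/∂w₁ = 0

Forward pass:
z = w₁x = -2×3 = -6
h = ReLU(-6) = 0
y = w₂h = 1×0 = 0

Backward pass:
∂L/∂y = 2(y - t) = 2(0 - 4) = -8
∂y/∂h = w₂ = 1
∂h/∂z = 0 (ReLU derivative)
∂z/∂w₁ = x = 3

∂L/∂w₁ = -8 × 1 × 0 × 3 = 0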